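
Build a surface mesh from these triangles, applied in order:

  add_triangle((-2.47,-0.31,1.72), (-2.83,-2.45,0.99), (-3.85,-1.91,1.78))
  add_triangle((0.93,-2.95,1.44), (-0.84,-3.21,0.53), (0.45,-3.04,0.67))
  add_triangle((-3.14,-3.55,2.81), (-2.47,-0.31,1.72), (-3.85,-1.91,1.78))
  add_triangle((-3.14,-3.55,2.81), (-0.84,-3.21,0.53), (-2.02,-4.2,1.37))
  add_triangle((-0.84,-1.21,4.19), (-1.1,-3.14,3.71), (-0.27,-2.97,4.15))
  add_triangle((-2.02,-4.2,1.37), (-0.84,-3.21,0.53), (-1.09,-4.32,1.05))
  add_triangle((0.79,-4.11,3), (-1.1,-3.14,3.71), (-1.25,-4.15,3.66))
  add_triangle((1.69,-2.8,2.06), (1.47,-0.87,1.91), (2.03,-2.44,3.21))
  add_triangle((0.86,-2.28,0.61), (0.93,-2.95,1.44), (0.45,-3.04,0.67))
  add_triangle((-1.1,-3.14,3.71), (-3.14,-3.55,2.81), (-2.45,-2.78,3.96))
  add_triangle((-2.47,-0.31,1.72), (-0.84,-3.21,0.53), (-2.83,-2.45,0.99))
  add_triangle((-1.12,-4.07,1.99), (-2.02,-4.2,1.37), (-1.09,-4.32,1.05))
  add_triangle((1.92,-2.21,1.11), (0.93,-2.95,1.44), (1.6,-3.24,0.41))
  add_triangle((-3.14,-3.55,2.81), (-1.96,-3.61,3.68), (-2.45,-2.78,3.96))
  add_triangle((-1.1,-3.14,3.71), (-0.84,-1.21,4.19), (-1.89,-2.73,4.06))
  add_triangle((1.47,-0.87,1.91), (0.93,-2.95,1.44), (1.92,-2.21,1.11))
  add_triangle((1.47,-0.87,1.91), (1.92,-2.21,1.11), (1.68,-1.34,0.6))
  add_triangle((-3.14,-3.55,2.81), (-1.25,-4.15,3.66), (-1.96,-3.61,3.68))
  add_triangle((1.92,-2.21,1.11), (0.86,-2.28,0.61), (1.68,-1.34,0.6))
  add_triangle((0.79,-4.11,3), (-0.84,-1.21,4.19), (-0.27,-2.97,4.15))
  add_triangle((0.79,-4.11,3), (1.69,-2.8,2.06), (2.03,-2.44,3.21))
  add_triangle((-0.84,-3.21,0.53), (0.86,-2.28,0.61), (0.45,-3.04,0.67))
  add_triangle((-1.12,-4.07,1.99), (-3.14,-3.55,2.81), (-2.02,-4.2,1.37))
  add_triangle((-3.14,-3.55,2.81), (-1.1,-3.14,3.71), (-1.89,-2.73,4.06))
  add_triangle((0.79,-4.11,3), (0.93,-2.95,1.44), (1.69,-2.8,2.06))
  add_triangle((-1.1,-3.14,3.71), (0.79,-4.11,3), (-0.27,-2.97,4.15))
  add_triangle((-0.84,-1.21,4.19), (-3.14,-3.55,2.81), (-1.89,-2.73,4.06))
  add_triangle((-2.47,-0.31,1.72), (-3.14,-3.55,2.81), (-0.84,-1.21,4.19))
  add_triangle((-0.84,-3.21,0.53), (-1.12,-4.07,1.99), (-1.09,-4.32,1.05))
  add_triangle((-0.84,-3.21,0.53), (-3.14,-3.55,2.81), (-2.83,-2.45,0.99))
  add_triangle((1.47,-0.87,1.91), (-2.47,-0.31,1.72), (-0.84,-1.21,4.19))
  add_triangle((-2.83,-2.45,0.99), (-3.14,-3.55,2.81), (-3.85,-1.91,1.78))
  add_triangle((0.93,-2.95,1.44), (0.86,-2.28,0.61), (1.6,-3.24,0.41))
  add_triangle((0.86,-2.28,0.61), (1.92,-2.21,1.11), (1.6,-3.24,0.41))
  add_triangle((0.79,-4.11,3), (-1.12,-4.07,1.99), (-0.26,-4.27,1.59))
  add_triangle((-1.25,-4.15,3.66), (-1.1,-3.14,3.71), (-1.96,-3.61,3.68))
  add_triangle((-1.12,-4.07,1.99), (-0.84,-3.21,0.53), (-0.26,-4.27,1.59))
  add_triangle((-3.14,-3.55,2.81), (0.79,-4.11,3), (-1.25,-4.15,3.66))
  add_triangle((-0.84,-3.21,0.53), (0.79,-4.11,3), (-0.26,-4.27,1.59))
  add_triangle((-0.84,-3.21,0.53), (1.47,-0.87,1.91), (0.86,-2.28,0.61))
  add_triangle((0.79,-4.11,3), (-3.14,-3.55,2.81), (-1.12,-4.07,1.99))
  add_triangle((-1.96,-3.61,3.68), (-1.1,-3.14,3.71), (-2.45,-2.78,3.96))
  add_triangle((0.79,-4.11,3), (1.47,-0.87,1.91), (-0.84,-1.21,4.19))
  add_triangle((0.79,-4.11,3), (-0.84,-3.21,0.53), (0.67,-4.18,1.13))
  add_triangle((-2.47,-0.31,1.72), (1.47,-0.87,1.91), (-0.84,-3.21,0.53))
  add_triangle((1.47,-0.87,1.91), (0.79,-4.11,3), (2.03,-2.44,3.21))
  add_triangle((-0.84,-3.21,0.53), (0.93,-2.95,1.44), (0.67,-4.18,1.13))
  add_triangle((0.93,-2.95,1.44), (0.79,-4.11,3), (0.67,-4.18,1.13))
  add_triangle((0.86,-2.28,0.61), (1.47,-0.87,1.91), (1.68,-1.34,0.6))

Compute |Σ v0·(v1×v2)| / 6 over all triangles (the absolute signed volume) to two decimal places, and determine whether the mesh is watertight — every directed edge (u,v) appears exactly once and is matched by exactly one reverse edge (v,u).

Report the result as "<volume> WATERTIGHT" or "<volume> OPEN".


29.73 OPEN

Per-triangle v0·(v1×v2)/6:
  t1: -0.2009
  t2: +0.4819
  t3: +1.5367
  t4: -0.2954
  t5: +1.2525
  t6: +0.1806
  t7: +1.2529
  t8: +0.2936
  t9: +0.1822
  t10: -1.7397
  t11: -1.2060
  t12: +0.6685
  t13: +0.7135
  t14: +1.2793
  t15: +1.1670
  t16: +0.8750
  t17: +0.2991
  t18: +0.9044
  t19: +0.1318
  t20: +0.4484
  t21: +1.1101
  t22: -0.0247
  t23: +1.6328
  t24: +1.5045
  t25: +0.5668
  t26: +1.4962
  t27: +0.7447
  t28: +4.4001
  t29: -0.0384
  t30: +1.9117
  t31: -0.2310
  t32: +1.3187
  t33: +0.0617
  t34: -0.2631
  t35: +1.2634
  t36: +0.5149
  t37: +0.6306
  t38: +1.3448
  t39: -0.1816
  t40: -1.1644
  t41: +2.8531
  t42: +0.6979
  t43: +3.8877
  t44: +1.7516
  t45: -3.7732
  t46: +0.0881
  t47: -0.4987
  t48: +0.5429
  t49: -0.6438
Σ = +29.7291 → |volume| = 29.73

Directed edges: 147 total; 3 unmatched, e.g. (1.69,-2.8,2.06)→(1.47,-0.87,1.91) → open.


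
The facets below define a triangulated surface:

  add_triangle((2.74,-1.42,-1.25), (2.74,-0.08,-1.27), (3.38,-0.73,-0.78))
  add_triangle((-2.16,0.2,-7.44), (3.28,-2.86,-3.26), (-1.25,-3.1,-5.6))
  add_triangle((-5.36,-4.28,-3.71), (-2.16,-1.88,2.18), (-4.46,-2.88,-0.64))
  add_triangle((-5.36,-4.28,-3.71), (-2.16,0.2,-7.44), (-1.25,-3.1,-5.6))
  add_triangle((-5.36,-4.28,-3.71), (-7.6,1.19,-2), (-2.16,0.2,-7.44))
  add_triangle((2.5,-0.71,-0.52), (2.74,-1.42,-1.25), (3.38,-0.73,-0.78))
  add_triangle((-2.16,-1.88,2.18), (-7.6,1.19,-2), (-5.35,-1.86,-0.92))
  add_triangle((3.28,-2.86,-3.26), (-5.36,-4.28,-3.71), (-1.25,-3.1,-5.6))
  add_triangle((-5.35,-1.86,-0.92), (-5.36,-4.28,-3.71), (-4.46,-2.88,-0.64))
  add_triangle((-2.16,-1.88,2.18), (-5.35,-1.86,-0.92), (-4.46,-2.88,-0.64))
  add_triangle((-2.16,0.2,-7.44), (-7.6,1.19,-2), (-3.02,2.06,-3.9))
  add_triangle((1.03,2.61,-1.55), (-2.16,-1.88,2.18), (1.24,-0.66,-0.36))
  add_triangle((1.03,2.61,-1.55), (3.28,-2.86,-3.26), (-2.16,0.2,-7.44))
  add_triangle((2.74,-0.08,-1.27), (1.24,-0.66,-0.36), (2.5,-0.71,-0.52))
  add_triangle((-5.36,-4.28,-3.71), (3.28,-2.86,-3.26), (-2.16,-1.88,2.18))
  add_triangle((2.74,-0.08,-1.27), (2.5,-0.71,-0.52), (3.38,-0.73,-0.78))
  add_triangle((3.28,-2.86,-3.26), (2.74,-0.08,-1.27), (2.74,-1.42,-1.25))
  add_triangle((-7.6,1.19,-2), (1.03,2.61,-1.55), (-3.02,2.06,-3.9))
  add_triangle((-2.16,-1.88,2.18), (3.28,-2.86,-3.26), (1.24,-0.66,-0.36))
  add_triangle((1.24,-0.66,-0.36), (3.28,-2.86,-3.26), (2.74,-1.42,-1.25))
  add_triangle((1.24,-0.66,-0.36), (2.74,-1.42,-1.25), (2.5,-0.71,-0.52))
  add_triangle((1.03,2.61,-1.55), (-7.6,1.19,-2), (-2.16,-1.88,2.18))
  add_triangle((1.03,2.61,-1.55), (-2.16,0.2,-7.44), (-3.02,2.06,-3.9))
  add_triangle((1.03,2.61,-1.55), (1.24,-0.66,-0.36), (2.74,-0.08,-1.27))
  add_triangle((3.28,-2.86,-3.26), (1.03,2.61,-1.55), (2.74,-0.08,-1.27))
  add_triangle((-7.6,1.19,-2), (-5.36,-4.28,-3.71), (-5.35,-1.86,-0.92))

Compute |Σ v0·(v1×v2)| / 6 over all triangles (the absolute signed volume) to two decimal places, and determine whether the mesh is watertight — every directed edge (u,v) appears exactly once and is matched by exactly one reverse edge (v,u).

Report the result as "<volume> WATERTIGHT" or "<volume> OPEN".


200.47 WATERTIGHT

Per-triangle v0·(v1×v2)/6:
  t1: +0.4756
  t2: +15.6618
  t3: +2.5762
  t4: +19.3039
  t5: +44.1555
  t6: +0.0857
  t7: +8.0207
  t8: +12.7912
  t9: +3.5788
  t10: +2.8967
  t11: +14.3580
  t12: +0.2303
  t13: +18.8696
  t14: -0.1195
  t15: +18.7551
  t16: -0.0447
  t17: +1.0898
  t18: +7.2394
  t19: +1.8025
  t20: +0.1230
  t21: +0.0599
  t22: +4.5311
  t23: +9.6001
  t24: -0.0466
  t25: +3.4514
  t26: +11.0212
Σ = +200.4668 → |volume| = 200.47

Directed edges: 78 total, each appears once with its reverse present → watertight.


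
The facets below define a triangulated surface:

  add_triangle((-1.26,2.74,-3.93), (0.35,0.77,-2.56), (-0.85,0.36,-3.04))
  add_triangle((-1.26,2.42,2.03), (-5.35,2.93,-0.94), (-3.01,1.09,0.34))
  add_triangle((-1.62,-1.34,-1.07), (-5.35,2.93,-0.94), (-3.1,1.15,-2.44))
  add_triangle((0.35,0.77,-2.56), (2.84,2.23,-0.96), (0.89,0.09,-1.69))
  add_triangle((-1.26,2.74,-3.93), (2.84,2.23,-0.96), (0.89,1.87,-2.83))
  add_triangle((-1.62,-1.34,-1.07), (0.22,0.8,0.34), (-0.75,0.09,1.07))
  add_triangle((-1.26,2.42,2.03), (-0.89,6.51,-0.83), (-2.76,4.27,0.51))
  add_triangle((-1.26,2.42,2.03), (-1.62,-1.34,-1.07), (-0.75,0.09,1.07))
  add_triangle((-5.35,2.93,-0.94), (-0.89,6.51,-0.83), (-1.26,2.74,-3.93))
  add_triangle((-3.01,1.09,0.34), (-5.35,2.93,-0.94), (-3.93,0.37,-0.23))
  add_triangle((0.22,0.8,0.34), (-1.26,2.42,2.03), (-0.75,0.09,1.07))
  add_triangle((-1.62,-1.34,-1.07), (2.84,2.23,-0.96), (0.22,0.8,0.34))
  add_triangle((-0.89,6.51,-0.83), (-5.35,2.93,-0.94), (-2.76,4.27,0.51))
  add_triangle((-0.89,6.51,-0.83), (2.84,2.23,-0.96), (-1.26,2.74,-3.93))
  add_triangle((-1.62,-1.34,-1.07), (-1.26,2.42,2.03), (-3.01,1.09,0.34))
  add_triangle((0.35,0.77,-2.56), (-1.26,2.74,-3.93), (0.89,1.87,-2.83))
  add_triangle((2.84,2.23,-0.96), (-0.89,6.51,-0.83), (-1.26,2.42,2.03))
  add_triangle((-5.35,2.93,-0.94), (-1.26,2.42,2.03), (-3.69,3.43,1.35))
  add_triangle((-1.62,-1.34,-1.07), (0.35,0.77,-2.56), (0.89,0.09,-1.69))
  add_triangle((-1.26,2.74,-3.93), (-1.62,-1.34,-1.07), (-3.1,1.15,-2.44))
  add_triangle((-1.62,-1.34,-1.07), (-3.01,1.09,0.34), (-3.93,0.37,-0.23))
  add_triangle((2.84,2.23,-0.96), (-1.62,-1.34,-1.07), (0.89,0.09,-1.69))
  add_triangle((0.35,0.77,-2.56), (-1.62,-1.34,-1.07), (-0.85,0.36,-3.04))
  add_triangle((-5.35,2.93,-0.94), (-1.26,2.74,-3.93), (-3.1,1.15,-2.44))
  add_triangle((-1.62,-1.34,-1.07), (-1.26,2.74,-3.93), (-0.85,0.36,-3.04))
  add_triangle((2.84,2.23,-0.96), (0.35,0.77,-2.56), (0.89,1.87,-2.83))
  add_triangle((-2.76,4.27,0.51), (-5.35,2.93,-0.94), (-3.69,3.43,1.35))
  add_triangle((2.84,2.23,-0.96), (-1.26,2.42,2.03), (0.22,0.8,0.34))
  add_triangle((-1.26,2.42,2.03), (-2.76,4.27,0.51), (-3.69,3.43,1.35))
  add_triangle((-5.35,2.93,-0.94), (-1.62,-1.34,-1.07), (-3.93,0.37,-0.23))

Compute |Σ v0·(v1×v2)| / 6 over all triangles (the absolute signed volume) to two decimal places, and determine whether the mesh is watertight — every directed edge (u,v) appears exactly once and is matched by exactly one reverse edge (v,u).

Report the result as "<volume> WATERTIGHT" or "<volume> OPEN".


Per-triangle v0·(v1×v2)/6:
  t1: +1.2664
  t2: +2.4614
  t3: +3.3804
  t4: +1.0292
  t5: +2.0498
  t6: -0.2239
  t7: +4.4588
  t8: +0.9143
  t9: +18.6845
  t10: +1.1515
  t11: +0.1614
  t12: -0.4669
  t13: +6.9998
  t14: +12.8670
  t15: +0.5901
  t16: +1.1157
  t17: +7.2984
  t18: -0.2537
  t19: +0.7825
  t20: +2.7058
  t21: -0.0106
  t22: -0.4215
  t23: +0.4796
  t24: +5.2758
  t25: +1.6420
  t26: +0.7608
  t27: +3.6650
  t28: +0.1924
  t29: +2.0285
  t30: +2.1627
Σ = +82.7471 → |volume| = 82.75

Directed edges: 90 total, each appears once with its reverse present → watertight.

82.75 WATERTIGHT


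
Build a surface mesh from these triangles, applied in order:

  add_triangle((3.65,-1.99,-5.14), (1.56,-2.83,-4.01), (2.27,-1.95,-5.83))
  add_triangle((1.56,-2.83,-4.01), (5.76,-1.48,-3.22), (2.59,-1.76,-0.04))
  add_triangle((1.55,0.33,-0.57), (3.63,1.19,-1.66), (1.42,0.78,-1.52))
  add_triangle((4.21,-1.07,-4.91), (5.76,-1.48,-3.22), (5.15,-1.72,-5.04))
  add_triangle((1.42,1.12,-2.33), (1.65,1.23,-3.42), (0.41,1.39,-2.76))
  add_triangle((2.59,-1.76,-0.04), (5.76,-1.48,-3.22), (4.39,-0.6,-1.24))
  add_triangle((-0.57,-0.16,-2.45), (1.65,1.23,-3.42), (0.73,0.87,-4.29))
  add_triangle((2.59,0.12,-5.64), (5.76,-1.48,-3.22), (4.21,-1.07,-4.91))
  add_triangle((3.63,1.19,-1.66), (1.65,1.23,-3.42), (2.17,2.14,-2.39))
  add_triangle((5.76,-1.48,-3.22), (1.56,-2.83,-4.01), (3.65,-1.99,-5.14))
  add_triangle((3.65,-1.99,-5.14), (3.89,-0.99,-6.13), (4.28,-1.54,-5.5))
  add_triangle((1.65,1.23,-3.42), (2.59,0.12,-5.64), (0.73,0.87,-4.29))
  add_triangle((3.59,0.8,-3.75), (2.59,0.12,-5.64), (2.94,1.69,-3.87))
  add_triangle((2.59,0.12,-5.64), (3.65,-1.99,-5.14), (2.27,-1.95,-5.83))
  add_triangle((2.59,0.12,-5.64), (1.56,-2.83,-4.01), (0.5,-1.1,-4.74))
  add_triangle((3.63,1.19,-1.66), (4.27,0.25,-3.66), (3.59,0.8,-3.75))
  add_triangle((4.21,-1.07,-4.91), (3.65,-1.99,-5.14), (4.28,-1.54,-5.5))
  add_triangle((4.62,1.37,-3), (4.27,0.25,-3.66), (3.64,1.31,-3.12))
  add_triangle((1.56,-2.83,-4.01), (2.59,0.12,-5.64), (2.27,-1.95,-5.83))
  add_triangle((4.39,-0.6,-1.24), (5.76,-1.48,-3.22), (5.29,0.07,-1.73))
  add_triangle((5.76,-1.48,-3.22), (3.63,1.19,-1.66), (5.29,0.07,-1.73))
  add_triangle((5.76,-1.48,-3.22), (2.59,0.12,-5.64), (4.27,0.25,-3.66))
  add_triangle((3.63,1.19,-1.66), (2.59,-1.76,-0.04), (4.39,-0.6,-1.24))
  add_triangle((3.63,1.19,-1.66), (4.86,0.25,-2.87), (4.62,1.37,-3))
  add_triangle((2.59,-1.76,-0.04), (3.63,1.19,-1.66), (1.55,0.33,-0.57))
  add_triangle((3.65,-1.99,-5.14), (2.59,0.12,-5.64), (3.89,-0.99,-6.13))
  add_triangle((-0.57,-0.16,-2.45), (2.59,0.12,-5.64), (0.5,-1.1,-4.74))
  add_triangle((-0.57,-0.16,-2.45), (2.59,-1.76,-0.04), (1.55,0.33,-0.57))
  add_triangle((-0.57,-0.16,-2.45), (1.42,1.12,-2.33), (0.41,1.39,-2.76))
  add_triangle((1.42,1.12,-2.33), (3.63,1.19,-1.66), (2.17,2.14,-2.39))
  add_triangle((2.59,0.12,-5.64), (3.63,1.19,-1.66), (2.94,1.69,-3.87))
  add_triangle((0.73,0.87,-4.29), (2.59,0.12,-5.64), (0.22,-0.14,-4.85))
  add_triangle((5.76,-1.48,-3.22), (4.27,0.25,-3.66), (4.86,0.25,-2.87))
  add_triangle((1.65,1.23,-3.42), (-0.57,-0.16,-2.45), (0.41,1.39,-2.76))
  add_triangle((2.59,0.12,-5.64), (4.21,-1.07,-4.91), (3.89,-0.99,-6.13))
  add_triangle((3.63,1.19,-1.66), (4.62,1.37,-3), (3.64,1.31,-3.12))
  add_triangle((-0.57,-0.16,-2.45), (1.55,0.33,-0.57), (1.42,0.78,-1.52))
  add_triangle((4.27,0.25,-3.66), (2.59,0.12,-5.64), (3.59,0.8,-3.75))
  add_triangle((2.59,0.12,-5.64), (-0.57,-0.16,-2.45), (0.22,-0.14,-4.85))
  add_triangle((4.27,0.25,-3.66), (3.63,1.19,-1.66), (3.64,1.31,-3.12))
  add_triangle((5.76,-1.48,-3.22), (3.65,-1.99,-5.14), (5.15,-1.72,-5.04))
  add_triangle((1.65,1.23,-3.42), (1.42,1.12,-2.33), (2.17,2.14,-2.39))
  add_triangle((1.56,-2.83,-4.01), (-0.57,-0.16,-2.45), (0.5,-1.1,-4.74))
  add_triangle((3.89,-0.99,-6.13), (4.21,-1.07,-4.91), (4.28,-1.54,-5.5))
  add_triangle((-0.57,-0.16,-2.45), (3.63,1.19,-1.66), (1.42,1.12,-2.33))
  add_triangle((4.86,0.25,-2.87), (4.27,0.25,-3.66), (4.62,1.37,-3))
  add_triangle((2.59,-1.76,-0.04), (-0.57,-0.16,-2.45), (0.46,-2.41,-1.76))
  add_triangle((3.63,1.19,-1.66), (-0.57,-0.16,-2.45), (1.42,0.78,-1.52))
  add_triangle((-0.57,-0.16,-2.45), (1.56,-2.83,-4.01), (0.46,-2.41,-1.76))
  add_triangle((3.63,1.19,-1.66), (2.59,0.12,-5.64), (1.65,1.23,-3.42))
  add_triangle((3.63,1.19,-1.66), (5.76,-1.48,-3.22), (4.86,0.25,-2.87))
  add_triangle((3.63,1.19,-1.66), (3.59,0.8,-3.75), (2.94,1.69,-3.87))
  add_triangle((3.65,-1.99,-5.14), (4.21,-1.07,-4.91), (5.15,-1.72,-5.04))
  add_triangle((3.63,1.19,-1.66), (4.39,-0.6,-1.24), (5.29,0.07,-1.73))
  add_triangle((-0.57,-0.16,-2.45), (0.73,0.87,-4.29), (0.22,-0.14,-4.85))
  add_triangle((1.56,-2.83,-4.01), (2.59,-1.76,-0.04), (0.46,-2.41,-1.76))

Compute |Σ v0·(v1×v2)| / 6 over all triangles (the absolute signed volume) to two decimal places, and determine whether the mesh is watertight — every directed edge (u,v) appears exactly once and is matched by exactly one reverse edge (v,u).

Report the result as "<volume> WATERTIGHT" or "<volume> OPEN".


54.11 WATERTIGHT

Per-triangle v0·(v1×v2)/6:
  t1: +2.3853
  t2: +6.5803
  t3: -0.0674
  t4: +0.9980
  t5: +0.2152
  t6: +1.9893
  t7: -0.1231
  t8: +1.8805
  t9: +1.7211
  t10: +4.0586
  t11: +0.6774
  t12: +1.4071
  t13: +2.0356
  t14: +3.3179
  t15: +4.2771
  t16: +1.0773
  t17: +0.0987
  t18: +0.7494
  t19: -0.5673
  t20: +1.0438
  t21: +1.9942
  t22: +4.4616
  t23: +0.2003
  t24: +0.6644
  t25: +0.0958
  t26: +0.7632
  t27: +1.5791
  t28: -1.5972
  t29: -0.7115
  t30: -0.8992
  t31: -3.0715
  t32: +1.7528
  t33: +1.6335
  t34: +0.9437
  t35: +0.8725
  t36: +0.1899
  t37: -0.3382
  t38: +1.4507
  t39: +0.0127
  t40: -1.1330
  t41: +1.0022
  t42: -0.0525
  t43: +0.8761
  t44: +0.5051
  t45: -1.0460
  t46: +1.0375
  t47: -1.8120
  t48: +0.5016
  t49: +1.4245
  t50: +3.0332
  t51: +0.8433
  t52: +1.5021
  t53: +0.9750
  t54: -0.0774
  t55: +0.5086
  t56: +2.2695
Σ = +54.1096 → |volume| = 54.11

Directed edges: 168 total, each appears once with its reverse present → watertight.


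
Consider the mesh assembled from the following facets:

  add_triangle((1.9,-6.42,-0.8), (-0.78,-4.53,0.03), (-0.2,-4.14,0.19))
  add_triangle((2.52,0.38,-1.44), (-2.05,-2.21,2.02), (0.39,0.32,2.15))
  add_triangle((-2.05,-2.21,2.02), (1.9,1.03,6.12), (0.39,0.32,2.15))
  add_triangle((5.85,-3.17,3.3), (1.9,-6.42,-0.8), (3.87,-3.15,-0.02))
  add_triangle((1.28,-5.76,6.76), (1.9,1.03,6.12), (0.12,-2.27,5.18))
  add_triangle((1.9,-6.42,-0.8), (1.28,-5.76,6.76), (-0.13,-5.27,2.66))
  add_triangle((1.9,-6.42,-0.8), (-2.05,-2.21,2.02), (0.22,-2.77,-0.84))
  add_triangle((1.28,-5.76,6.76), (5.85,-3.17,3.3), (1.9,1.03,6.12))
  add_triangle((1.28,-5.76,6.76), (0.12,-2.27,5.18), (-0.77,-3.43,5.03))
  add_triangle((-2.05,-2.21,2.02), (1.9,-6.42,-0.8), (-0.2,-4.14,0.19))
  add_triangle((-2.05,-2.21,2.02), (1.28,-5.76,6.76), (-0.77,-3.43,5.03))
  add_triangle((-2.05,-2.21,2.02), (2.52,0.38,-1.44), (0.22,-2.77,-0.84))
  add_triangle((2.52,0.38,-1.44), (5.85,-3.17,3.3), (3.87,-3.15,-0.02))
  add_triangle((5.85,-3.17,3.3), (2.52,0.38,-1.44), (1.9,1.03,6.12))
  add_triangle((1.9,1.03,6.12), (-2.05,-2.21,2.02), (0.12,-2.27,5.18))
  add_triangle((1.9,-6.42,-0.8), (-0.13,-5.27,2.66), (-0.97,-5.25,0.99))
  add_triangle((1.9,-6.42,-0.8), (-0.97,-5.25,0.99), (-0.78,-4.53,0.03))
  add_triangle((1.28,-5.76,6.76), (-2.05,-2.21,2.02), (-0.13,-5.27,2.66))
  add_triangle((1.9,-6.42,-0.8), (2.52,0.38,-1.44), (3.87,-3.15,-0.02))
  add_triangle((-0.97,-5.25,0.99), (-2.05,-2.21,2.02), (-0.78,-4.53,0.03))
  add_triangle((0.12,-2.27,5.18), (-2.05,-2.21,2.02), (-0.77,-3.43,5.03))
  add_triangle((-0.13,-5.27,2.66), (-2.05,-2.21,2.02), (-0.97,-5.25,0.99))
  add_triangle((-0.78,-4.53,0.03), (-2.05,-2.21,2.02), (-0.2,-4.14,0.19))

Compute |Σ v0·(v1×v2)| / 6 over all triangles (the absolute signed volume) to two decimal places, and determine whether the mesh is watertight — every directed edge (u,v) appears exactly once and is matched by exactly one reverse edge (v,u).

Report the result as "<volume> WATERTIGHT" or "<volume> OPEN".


Per-triangle v0·(v1×v2)/6:
  t1: -0.6951
  t2: -1.9875
  t3: +0.6075
  t4: +9.6571
  t5: +7.8467
  t6: +12.0122
  t7: +2.9048
  t8: +37.0615
  t9: +3.3300
  t10: -1.4581
  t11: +3.2943
  t12: -1.5693
  t13: +6.6871
  t14: +14.3377
  t15: +4.7085
  t16: +5.9838
  t17: +2.1255
  t18: +7.8824
  t19: +5.7246
  t20: +1.1041
  t21: +1.2049
  t22: +3.5771
  t23: -0.9814
Σ = +123.3582 → |volume| = 123.36

Directed edges: 69 total; 9 unmatched, e.g. (0.39,0.32,2.15)→(2.52,0.38,-1.44) → open.

123.36 OPEN


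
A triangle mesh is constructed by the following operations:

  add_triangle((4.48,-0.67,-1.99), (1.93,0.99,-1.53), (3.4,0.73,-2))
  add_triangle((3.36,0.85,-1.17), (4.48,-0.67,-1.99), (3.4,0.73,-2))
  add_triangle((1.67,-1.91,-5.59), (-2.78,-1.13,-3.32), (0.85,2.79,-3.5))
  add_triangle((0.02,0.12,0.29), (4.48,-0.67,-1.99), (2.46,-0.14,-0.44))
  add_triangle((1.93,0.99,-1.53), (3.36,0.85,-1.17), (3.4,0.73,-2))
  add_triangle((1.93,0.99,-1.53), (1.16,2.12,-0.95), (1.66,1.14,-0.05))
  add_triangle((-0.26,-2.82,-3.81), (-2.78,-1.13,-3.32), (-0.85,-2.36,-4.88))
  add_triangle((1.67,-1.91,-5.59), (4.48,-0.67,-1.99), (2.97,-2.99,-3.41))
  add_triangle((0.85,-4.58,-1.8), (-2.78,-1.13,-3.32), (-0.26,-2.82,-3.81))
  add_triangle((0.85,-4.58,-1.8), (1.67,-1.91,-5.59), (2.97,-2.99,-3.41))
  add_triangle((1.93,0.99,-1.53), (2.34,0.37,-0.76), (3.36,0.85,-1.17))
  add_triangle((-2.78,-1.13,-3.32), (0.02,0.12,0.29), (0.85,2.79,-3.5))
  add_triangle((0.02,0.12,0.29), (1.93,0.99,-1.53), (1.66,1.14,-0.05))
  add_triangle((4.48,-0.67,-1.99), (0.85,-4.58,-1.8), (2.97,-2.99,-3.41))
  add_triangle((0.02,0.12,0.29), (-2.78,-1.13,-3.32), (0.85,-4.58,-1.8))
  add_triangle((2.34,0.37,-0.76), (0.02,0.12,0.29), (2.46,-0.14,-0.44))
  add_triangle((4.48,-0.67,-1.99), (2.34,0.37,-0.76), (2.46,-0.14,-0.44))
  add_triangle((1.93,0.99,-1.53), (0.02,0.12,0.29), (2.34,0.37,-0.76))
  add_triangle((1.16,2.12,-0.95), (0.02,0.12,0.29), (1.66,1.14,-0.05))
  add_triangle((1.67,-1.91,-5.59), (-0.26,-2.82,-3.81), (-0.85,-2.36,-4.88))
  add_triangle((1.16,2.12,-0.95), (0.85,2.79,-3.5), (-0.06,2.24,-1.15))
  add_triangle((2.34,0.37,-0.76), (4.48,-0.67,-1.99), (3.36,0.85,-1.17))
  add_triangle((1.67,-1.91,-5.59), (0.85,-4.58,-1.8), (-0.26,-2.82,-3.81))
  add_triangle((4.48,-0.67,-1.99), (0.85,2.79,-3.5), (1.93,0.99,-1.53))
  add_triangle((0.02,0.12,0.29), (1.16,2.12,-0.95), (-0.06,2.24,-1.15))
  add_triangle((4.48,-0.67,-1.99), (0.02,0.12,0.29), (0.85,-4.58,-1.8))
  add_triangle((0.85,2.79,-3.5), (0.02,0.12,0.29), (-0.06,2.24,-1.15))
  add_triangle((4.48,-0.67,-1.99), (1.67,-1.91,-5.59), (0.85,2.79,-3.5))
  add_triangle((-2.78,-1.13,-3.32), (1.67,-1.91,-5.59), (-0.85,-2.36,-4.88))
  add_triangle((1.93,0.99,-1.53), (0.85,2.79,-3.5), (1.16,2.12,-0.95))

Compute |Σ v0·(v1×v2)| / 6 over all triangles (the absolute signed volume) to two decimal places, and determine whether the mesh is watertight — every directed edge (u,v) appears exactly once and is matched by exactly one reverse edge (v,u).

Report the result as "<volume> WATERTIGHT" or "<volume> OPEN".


Per-triangle v0·(v1×v2)/6:
  t1: +0.1545
  t2: +0.7928
  t3: +14.0060
  t4: -0.0091
  t5: +0.2918
  t6: +0.6238
  t7: +1.5942
  t8: +6.6241
  t9: +4.4460
  t10: +6.6772
  t11: -0.0912
  t12: +0.5354
  t13: -0.0163
  t14: +4.2474
  t15: +0.4614
  t16: +0.0775
  t17: +0.3033
  t18: +0.1203
  t19: +0.1333
  t20: +2.3622
  t21: +0.9870
  t22: +0.1088
  t23: +5.6068
  t24: +1.5158
  t25: +0.1585
  t26: +0.8631
  t27: -0.1393
  t28: +14.4307
  t29: +2.4433
  t30: +1.3633
Σ = +70.6727 → |volume| = 70.67

Directed edges: 90 total, each appears once with its reverse present → watertight.

70.67 WATERTIGHT


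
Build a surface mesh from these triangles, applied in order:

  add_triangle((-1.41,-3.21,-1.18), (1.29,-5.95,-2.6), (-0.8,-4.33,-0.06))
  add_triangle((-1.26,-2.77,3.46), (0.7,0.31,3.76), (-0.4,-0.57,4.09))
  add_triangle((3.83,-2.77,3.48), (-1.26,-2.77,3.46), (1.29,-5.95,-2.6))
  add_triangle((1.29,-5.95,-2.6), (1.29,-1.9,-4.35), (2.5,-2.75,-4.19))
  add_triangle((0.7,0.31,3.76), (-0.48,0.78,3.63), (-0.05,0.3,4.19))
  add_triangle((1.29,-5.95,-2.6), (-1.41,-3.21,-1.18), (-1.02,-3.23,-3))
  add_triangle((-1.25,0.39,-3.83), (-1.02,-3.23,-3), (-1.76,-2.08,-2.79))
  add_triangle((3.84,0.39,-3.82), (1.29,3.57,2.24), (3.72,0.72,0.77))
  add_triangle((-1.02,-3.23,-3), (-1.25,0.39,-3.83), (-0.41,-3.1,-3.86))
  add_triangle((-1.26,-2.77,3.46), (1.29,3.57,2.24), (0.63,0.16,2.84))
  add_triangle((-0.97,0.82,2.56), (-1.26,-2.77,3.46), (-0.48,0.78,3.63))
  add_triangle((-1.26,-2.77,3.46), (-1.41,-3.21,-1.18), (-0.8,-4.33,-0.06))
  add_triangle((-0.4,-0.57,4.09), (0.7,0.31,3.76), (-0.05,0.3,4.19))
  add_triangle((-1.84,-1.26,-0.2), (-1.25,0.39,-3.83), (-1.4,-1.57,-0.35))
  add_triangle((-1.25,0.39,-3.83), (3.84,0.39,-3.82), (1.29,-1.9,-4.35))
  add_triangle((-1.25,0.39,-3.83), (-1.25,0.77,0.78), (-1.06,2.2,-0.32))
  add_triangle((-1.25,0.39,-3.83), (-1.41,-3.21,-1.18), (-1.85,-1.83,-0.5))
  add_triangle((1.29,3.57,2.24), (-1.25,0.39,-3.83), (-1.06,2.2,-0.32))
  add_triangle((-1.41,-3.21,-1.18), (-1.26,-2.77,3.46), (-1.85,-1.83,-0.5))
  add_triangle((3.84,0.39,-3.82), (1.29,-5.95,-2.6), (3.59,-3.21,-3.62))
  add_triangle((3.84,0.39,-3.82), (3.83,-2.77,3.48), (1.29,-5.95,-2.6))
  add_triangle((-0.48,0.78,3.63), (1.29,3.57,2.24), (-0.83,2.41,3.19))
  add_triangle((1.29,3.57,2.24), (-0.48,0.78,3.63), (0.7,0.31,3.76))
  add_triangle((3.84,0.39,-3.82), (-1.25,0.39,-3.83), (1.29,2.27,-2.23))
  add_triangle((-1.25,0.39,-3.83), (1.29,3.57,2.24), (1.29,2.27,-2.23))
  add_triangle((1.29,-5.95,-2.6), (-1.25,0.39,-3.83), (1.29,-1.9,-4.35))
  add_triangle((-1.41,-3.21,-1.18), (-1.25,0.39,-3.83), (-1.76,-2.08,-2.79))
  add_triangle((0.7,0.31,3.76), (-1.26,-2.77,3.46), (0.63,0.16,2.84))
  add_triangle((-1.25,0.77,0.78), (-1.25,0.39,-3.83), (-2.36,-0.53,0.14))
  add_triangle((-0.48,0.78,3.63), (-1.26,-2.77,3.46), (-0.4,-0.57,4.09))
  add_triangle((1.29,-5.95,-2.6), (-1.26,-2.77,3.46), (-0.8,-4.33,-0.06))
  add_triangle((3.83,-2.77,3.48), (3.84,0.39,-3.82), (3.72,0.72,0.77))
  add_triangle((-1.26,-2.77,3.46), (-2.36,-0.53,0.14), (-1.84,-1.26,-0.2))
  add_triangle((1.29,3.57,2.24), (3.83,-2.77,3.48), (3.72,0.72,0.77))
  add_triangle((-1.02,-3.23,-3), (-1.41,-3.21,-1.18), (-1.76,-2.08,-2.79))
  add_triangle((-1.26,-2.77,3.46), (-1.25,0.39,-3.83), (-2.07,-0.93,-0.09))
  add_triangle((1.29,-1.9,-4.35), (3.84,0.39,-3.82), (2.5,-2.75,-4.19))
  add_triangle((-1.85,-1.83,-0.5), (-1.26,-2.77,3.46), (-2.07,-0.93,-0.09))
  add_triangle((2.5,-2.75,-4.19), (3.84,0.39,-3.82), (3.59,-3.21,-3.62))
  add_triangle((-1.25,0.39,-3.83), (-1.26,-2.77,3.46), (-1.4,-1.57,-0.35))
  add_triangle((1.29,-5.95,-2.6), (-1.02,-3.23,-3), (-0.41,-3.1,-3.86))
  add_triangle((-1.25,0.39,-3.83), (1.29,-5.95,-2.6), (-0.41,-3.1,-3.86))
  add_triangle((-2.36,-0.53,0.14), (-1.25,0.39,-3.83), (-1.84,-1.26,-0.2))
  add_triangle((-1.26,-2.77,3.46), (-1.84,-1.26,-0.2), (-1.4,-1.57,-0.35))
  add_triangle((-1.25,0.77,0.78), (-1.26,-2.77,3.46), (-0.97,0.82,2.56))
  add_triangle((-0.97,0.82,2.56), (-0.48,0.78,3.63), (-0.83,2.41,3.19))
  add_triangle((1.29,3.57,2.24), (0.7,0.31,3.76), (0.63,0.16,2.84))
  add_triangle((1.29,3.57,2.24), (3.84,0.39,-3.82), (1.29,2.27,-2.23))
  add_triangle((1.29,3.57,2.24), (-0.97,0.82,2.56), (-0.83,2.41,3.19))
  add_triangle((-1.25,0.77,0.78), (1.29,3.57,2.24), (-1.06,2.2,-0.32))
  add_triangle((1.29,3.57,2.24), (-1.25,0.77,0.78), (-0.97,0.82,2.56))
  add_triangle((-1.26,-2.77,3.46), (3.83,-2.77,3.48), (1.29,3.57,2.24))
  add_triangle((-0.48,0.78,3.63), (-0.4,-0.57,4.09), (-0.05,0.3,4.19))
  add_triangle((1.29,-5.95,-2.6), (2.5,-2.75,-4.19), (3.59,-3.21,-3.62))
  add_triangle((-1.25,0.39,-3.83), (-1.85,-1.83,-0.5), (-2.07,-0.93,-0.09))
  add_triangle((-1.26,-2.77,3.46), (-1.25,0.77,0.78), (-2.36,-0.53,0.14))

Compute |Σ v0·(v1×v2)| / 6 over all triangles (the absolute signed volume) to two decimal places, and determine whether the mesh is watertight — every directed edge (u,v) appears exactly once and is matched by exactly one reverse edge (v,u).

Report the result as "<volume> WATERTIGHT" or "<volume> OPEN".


200.82 WATERTIGHT

Per-triangle v0·(v1×v2)/6:
  t1: +3.4422
  t2: +1.1412
  t3: +23.6112
  t4: +4.0429
  t5: +0.2830
  t6: +3.6975
  t7: +1.8553
  t8: +9.0680
  t9: +2.0090
  t10: -2.1920
  t11: +1.4734
  t12: +2.6756
  t13: +0.4388
  t14: +0.7681
  t15: +7.6094
  t16: +1.5635
  t17: +2.3552
  t18: +3.0900
  t19: +2.5025
  t20: -2.8228
  t21: +31.0339
  t22: +2.4177
  t23: +2.7150
  t24: +6.6321
  t25: +4.1632
  t26: +7.5513
  t27: -0.2590
  t28: +0.2824
  t29: +1.7997
  t30: +1.0028
  t31: +4.6728
  t32: +10.6350
  t33: +1.4299
  t34: +9.8271
  t35: +1.2529
  t36: -1.7169
  t37: +3.6821
  t38: +1.5302
  t39: +3.8025
  t40: -0.4645
  t41: +2.5694
  t42: +1.3972
  t43: +1.3819
  t44: +0.7900
  t45: +1.5680
  t46: +0.5922
  t47: +0.2554
  t48: +6.9069
  t49: -0.8059
  t50: +1.8738
  t51: +1.6363
  t52: +15.7456
  t53: +0.3907
  t54: +4.3902
  t55: +1.4388
  t56: +2.0896
Σ = +200.8223 → |volume| = 200.82

Directed edges: 168 total, each appears once with its reverse present → watertight.


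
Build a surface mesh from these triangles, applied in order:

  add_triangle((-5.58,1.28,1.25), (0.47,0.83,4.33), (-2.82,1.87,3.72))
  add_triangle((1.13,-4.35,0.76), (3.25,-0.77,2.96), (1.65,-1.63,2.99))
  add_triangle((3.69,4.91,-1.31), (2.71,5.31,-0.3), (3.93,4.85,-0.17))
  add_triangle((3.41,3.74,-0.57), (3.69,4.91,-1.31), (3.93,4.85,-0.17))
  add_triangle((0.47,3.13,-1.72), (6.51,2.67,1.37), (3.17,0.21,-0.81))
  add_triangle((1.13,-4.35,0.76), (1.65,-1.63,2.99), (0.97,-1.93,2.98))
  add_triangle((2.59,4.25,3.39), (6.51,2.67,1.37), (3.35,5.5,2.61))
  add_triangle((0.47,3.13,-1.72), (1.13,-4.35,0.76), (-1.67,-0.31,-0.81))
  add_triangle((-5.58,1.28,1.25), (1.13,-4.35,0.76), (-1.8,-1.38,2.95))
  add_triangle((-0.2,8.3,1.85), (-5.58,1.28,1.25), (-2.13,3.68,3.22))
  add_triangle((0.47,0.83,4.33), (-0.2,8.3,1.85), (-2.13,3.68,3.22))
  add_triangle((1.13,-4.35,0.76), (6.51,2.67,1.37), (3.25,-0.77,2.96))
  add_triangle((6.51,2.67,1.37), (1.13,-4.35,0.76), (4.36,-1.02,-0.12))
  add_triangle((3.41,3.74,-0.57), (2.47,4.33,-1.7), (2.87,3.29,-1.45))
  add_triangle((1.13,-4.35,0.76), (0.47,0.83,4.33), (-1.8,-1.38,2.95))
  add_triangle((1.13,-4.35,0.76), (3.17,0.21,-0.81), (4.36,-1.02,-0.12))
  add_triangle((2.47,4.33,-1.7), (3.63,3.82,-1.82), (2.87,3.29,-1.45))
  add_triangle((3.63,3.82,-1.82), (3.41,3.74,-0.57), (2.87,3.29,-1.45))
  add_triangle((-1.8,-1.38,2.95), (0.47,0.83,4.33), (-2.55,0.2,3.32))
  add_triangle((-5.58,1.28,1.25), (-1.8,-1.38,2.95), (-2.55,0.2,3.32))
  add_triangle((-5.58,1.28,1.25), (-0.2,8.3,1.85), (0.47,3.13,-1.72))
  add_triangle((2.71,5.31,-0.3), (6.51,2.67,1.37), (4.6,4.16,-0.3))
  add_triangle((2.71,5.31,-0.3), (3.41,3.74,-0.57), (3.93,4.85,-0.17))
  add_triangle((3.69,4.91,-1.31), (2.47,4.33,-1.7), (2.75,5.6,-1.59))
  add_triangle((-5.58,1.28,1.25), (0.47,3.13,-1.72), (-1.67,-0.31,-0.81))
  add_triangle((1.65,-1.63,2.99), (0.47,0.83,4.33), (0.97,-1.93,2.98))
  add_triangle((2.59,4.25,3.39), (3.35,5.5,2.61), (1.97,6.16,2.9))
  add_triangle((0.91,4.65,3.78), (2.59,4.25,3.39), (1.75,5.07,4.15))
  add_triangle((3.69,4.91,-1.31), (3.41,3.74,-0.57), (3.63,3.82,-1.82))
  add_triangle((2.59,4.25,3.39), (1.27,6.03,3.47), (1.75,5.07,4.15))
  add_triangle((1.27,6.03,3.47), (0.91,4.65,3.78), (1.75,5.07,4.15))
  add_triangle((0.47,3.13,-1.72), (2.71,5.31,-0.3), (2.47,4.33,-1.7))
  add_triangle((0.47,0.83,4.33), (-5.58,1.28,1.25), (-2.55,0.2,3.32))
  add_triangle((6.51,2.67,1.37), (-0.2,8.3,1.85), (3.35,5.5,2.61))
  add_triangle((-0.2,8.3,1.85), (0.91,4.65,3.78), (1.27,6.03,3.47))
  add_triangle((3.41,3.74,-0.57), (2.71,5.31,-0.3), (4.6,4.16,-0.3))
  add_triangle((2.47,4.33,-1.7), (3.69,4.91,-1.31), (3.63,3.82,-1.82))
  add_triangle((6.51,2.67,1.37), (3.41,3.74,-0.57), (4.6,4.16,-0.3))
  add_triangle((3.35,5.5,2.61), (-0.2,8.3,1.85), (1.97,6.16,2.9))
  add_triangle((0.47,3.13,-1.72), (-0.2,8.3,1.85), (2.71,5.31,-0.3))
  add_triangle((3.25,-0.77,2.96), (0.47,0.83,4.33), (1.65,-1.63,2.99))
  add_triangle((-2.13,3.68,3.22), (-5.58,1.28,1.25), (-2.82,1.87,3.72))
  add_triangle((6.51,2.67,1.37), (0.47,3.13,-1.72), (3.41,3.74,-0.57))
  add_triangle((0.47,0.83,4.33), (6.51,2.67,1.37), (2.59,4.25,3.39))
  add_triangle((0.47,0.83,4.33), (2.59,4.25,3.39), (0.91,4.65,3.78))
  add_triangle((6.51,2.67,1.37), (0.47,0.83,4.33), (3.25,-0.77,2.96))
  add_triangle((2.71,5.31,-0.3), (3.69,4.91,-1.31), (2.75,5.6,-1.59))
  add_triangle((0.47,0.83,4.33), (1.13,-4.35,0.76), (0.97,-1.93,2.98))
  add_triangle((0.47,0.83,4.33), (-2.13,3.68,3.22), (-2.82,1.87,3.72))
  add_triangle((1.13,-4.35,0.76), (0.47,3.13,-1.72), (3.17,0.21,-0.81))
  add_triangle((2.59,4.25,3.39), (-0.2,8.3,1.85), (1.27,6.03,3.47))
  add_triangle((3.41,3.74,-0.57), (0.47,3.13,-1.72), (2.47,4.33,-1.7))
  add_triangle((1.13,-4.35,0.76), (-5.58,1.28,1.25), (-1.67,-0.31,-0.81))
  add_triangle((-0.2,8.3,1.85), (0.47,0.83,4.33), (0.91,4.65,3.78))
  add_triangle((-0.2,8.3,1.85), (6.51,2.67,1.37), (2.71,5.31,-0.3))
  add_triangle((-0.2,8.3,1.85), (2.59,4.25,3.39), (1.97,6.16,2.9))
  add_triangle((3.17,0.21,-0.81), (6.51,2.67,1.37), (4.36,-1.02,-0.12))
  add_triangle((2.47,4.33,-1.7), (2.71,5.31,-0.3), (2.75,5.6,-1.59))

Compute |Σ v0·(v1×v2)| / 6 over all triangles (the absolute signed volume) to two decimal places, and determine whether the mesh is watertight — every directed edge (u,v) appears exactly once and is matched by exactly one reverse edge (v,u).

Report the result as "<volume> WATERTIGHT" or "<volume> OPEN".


Per-triangle v0·(v1×v2)/6:
  t1: +2.3516
  t2: +3.4693
  t3: +1.4384
  t4: +0.4514
  t5: +6.8588
  t6: +1.4310
  t7: +6.1473
  t8: +2.2928
  t9: +7.9997
  t10: +15.6972
  t11: +13.3314
  t12: +10.6954
  t13: +7.0097
  t14: -0.7898
  t15: +8.3494
  t16: +1.5987
  t17: -0.0638
  t18: -0.1870
  t19: +3.4184
  t20: +3.6715
  t21: +17.8308
  t22: +3.6298
  t23: -0.6000
  t24: +0.5887
  t25: +4.6063
  t26: +1.3646
  t27: +2.2431
  t28: -0.0770
  t29: +0.6585
  t30: +1.4519
  t31: +0.8429
  t32: +1.8074
  t33: +3.9852
  t34: +8.8547
  t35: +2.3657
  t36: +0.7000
  t37: +0.8523
  t38: -0.0454
  t39: +3.3002
  t40: +8.3720
  t41: +3.3772
  t42: +6.0460
  t43: +0.5173
  t44: +12.6671
  t45: +4.9964
  t46: +11.2277
  t47: +1.4334
  t48: +0.2068
  t49: +5.0553
  t50: +2.0232
  t51: +3.1357
  t52: -0.4004
  t53: +5.1579
  t54: +4.0007
  t55: +16.5342
  t56: +1.4711
  t57: +3.2734
  t58: -0.4323
Σ = +238.1939 → |volume| = 238.19

Directed edges: 174 total, each appears once with its reverse present → watertight.

238.19 WATERTIGHT


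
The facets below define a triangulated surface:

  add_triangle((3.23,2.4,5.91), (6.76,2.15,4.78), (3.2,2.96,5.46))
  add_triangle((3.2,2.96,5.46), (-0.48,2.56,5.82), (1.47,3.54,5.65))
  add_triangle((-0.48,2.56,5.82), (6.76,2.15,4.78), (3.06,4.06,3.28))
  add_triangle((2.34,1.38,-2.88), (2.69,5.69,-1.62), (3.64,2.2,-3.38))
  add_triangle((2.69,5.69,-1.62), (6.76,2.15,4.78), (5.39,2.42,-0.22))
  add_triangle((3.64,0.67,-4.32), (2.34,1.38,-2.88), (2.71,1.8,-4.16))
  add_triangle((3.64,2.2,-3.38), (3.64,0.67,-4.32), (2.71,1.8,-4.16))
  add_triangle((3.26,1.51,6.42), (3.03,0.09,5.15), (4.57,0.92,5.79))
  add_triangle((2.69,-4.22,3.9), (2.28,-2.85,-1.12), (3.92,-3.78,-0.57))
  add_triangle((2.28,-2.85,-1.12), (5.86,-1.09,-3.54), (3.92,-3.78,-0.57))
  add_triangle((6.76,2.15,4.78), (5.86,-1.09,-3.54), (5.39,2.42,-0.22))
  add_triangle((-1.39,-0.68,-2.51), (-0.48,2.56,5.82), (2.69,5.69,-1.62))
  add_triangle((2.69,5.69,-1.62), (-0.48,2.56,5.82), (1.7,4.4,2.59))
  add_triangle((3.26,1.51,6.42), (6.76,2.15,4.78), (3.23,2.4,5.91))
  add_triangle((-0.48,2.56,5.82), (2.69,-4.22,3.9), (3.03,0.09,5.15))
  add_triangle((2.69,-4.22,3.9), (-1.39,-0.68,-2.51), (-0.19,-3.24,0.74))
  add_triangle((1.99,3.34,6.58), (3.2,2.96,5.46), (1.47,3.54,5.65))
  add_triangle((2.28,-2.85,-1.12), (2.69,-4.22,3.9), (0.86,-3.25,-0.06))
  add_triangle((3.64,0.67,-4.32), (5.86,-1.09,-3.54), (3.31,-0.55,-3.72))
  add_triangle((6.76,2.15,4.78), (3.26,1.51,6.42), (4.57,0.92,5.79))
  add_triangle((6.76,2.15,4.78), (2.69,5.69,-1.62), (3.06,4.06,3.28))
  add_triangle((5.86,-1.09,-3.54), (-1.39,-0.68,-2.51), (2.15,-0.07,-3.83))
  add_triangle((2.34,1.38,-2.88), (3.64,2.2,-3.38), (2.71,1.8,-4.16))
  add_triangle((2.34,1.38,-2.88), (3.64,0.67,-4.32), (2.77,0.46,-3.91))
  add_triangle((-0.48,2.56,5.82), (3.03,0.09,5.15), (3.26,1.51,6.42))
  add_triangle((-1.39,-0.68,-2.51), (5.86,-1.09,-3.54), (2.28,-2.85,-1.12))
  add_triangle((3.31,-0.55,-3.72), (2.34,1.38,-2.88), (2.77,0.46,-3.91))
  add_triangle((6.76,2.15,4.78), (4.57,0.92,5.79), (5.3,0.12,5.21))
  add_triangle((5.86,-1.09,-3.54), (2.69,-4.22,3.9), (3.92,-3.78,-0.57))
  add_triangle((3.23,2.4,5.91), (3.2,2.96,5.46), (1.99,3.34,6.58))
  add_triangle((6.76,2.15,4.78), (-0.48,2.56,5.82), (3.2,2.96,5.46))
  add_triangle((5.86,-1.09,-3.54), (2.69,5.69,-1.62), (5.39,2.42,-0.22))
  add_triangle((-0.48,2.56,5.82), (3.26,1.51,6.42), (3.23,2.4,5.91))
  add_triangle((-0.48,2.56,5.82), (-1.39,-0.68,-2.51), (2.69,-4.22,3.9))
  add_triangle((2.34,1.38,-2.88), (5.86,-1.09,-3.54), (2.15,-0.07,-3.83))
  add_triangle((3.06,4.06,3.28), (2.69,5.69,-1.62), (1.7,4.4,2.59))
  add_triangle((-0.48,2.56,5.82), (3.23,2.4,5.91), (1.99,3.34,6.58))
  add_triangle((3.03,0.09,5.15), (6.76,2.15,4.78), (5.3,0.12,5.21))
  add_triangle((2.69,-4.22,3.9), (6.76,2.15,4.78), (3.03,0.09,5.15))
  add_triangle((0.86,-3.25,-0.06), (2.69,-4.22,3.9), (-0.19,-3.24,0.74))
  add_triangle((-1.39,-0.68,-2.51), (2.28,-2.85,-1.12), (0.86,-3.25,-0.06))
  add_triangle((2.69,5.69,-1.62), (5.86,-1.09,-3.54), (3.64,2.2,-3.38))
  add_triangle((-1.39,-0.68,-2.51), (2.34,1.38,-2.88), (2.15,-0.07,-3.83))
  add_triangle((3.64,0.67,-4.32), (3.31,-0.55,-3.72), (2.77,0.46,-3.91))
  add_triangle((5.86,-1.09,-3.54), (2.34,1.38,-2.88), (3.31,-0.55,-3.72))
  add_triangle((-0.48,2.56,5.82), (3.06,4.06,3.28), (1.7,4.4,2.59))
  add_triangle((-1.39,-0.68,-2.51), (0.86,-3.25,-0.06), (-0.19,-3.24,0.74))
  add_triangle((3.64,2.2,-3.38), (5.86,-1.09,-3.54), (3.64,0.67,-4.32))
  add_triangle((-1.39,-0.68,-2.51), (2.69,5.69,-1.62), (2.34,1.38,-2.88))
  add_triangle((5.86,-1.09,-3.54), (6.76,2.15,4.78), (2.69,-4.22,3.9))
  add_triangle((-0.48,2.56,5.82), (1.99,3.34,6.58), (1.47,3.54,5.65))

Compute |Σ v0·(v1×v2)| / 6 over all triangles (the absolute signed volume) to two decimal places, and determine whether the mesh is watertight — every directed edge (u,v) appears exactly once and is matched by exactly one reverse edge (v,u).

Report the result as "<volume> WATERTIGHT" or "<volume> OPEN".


291.79 OPEN

Per-triangle v0·(v1×v2)/6:
  t1: +2.9899
  t2: -2.6862
  t3: +18.0094
  t4: +1.7253
  t5: +19.1571
  t6: -0.4623
  t7: +1.6180
  t8: +1.7594
  t9: +2.6640
  t10: +3.4933
  t11: +19.5250
  t12: +10.9698
  t13: +3.7988
  t14: +4.4309
  t15: +13.5357
  t16: -2.0871
  t17: +1.1908
  t18: +4.1974
  t19: +2.1274
  t20: +3.8372
  t21: +18.3292
  t22: +3.3995
  t23: -0.1037
  t24: +0.3616
  t25: +3.5929
  t26: +8.1723
  t27: -0.6506
  t28: +3.6342
  t29: +9.9306
  t30: +1.3171
  t31: -3.7067
  t32: +18.3391
  t33: +4.0042
  t34: +7.9558
  t35: +4.0151
  t36: +5.7557
  t37: +2.0975
  t38: -3.8656
  t39: +15.2315
  t40: +2.9383
  t41: +2.9718
  t42: +7.1549
  t43: +2.2669
  t44: +0.4441
  t45: -2.9561
  t46: +5.6761
  t47: +2.0970
  t48: +4.4062
  t49: +6.8471
  t50: +50.5871
  t51: +1.7543
Σ = +291.7912 → |volume| = 291.79

Directed edges: 153 total; 3 unmatched, e.g. (3.03,0.09,5.15)→(4.57,0.92,5.79) → open.


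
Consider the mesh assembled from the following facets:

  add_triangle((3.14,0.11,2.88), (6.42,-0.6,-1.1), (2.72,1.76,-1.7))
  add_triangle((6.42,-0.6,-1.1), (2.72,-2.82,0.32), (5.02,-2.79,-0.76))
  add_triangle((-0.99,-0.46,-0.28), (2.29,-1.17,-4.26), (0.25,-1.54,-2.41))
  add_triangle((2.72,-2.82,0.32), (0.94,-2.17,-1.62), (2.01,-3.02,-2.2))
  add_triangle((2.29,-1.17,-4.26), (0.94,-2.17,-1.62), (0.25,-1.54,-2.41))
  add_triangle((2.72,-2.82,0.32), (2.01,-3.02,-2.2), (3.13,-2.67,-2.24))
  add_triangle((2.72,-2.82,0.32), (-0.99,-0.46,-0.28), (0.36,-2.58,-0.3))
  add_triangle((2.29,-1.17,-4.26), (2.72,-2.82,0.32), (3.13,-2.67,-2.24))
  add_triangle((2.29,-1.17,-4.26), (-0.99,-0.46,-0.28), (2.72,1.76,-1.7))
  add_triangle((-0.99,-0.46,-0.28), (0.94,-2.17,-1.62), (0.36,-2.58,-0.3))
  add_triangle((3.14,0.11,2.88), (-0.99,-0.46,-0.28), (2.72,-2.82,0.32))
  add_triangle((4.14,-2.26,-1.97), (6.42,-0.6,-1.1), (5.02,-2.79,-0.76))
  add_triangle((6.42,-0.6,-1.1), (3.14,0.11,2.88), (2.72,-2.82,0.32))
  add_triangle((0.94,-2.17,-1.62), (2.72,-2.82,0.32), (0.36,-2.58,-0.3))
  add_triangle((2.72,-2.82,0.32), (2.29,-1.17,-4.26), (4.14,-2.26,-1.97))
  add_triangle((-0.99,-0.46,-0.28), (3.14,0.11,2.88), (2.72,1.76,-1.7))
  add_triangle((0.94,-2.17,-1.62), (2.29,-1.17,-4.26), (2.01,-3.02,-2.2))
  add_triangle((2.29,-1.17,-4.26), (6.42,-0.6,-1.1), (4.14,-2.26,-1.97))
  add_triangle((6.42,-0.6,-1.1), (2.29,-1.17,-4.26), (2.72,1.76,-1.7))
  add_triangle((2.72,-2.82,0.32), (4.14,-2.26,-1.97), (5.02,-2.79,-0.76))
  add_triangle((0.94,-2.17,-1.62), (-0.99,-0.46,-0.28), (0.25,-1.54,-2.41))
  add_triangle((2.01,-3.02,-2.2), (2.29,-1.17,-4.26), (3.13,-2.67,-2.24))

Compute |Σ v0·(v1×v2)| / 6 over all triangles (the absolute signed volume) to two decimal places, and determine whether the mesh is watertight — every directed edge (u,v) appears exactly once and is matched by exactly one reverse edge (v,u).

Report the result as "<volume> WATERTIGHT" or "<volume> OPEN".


55.49 WATERTIGHT

Per-triangle v0·(v1×v2)/6:
  t1: +7.8992
  t2: +1.6771
  t3: +0.4267
  t4: +0.5860
  t5: +1.3237
  t6: +1.7420
  t7: +0.0671
  t8: +0.2430
  t9: +1.3120
  t10: +0.6820
  t11: +1.4422
  t12: +3.3313
  t13: +9.7231
  t14: +1.5457
  t15: +2.8315
  t16: -0.3866
  t17: +0.8947
  t18: +6.4620
  t19: +9.5977
  t20: +1.4452
  t21: +0.5517
  t22: +2.0962
Σ = +55.4937 → |volume| = 55.49

Directed edges: 66 total, each appears once with its reverse present → watertight.


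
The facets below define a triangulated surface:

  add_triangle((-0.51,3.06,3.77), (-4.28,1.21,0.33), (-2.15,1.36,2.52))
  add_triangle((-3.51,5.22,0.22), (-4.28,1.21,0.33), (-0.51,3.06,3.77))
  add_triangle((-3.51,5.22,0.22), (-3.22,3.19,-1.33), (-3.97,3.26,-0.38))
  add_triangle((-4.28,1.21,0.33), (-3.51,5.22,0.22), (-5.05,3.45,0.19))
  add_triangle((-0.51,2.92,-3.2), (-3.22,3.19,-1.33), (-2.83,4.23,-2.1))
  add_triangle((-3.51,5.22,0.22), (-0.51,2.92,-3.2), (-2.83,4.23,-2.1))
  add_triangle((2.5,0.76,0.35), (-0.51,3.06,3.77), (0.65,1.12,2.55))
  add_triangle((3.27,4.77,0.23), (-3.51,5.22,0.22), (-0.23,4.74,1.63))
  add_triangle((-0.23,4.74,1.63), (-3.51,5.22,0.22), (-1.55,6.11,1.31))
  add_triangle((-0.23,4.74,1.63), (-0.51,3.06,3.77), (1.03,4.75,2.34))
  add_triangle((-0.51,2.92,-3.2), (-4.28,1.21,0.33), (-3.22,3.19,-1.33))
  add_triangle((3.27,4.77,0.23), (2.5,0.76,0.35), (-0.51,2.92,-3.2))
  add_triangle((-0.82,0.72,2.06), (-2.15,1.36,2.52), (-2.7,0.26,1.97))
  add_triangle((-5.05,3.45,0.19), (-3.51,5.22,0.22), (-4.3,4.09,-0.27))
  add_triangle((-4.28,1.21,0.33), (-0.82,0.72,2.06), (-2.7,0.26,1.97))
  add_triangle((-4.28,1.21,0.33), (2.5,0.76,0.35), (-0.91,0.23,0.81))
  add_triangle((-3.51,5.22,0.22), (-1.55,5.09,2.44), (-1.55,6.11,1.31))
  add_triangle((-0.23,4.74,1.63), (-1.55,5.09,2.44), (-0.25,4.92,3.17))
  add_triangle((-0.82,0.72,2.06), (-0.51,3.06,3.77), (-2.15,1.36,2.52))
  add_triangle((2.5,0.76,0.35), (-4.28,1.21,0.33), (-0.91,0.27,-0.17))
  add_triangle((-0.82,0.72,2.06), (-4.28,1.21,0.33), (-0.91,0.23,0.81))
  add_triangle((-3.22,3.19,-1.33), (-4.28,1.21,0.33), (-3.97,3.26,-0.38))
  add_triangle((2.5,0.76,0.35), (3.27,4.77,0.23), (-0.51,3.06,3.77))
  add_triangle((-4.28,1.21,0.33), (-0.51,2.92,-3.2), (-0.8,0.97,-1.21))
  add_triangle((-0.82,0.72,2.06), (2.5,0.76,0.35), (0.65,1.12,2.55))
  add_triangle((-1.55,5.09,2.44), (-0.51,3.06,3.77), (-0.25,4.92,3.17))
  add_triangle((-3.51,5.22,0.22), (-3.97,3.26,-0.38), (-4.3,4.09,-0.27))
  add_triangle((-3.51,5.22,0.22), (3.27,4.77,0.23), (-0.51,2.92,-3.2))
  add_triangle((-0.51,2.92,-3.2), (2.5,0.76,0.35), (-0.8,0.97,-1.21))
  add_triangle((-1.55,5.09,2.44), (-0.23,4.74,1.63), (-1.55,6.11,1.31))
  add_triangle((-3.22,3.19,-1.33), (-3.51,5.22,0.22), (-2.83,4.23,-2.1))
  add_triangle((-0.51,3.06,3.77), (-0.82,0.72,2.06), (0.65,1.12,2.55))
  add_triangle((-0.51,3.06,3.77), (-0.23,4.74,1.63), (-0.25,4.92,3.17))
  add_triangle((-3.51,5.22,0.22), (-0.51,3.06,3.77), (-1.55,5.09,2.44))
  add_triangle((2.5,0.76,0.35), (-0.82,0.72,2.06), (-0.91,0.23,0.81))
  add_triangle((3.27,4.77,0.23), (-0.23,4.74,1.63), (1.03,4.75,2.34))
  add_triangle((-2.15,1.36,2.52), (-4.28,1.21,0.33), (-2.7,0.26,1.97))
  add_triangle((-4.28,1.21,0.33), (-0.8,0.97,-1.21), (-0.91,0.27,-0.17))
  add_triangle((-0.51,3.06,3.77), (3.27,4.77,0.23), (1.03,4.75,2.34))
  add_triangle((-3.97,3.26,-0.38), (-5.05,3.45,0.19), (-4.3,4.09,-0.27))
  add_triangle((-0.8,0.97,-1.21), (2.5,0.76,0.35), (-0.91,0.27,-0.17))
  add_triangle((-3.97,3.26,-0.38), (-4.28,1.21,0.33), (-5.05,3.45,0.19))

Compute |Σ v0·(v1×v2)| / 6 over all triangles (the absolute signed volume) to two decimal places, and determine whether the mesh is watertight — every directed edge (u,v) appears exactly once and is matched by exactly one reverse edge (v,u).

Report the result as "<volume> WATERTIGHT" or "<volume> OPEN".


88.74 WATERTIGHT

Per-triangle v0·(v1×v2)/6:
  t1: +2.8950
  t2: +11.3561
  t3: +1.7813
  t4: +0.5282
  t5: +1.0817
  t6: +2.8395
  t7: +1.8177
  t8: +7.9853
  t9: -0.4756
  t10: +2.9081
  t11: +2.1426
  t12: +4.6304
  t13: +0.4840
  t14: +1.1109
  t15: -1.3304
  t16: -0.7846
  t17: +3.2389
  t18: +1.5154
  t19: +0.8491
  t20: -0.2562
  t21: +0.2965
  t22: +1.2909
  t23: +6.3488
  t24: +0.7993
  t25: -0.1573
  t26: +2.1484
  t27: +0.0134
  t28: +18.7633
  t29: -0.1747
  t30: +1.4973
  t31: +2.1490
  t32: +0.9182
  t33: -0.3980
  t34: +2.9354
  t35: -0.0805
  t36: +3.3588
  t37: +1.7906
  t38: +0.1159
  t39: +2.0350
  t40: +0.3144
  t41: -0.2286
  t42: +0.6857
Σ = +88.7390 → |volume| = 88.74

Directed edges: 126 total, each appears once with its reverse present → watertight.
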